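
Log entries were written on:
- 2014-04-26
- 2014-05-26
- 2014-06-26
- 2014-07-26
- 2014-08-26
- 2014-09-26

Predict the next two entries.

Gaps: 30, 31, 30, 31, 31 days — not constant. Every event is on the 26th of the month.
Pattern: the 26th of each month.
October 2014: 2014-10-26.
Next: November 2014 → 2014-11-26.

2014-10-26, 2014-11-26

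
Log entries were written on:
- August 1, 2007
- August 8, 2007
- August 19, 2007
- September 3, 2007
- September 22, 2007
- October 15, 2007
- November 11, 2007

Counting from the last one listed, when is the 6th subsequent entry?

July 14, 2008

Intervals are 7, 11, 15, 19, 23, 27 days — an arithmetic progression with common difference 4.
Next gap: 31 days. November 11, 2007 + 31 days = December 12, 2007.
Next gap: 35 days. December 12, 2007 + 35 days = January 16, 2008.
Next gap: 39 days. January 16, 2008 + 39 days = February 24, 2008.
Next gap: 43 days. February 24, 2008 + 43 days = April 7, 2008.
Next gap: 47 days. April 7, 2008 + 47 days = May 24, 2008.
Next gap: 51 days. May 24, 2008 + 51 days = July 14, 2008.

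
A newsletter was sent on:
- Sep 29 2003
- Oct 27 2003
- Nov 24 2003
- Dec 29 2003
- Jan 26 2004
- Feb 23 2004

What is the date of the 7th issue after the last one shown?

Sep 27 2004

Every date is a Monday; gaps 28, 28, 35, 28, 28 days.
Each is the last Monday of its month (at least one falls on the 29th or later, ruling out '4th Monday').
March 2004 ends with Monday Mar 29 2004.
Last Monday of April 2004: Apr 26 2004.
May 2004 ends with Monday May 31 2004.
June 2004 ends with Monday Jun 28 2004.
July 2004 ends with Monday Jul 26 2004.
Last Monday of August 2004: Aug 30 2004.
September 2004 ends with Monday Sep 27 2004.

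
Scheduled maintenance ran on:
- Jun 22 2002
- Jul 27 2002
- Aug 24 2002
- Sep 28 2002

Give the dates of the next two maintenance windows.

Gaps: 35, 28, 35 days — a mix of 28 and 35. Every date is a Saturday.
Each is the 4th Saturday of its month.
October 2002 — 4th Saturday is Oct 26 2002.
4th Saturday of November 2002: Nov 23 2002.

Oct 26 2002, Nov 23 2002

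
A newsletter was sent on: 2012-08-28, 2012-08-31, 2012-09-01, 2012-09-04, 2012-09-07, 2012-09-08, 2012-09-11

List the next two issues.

Gaps: 3, 1, 3, 3, 1, 3 days — not constant, but cyclic with period 3.
The events fall on every Tuesday, Friday and Saturday.
The following Friday is 2012-09-14.
Next Saturday: 2012-09-15.

2012-09-14, 2012-09-15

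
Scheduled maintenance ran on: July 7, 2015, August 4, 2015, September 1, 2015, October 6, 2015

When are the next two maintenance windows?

These are Tuesdays at 28- or 35-day spacing (28, 28, 35).
The pattern: 1st Tuesday of the month.
1st Tuesday of November 2015: November 3, 2015.
1st Tuesday of December 2015: December 1, 2015.

November 3, 2015; December 1, 2015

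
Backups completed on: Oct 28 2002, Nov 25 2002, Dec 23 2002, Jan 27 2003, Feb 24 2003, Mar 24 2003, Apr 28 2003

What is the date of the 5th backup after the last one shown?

These are Mondays at 28- or 35-day spacing (28, 28, 35, 28, 28, 35).
The pattern: 4th Monday of the month.
May 2003 — 4th Monday is May 26 2003.
4th Monday of June 2003: Jun 23 2003.
4th Monday of July 2003: Jul 28 2003.
August 2003 — 4th Monday is Aug 25 2003.
4th Monday of September 2003: Sep 22 2003.

Sep 22 2003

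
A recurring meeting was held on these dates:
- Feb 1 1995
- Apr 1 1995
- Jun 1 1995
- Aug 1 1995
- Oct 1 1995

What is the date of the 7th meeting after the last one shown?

Gaps: 59, 61, 61, 61 days — not constant. Every event is on the 1st of the month.
Pattern: the 1st of every 2 months.
December 1995: Dec 1 1995.
Next: February 1996 → Feb 1 1996.
April 1996: Apr 1 1996.
June 1996: Jun 1 1996.
Next: August 1996 → Aug 1 1996.
Next: October 1996 → Oct 1 1996.
December 1996: Dec 1 1996.

Dec 1 1996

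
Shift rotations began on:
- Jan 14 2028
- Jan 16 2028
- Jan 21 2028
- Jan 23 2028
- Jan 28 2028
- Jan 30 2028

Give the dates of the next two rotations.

Every event lands on a Friday or Sunday (gaps cycle 2, 5, 2, 5, 2).
So the schedule is: every Friday and Sunday.
Next Friday: Feb 4 2028.
The following Sunday is Feb 6 2028.

Feb 4 2028, Feb 6 2028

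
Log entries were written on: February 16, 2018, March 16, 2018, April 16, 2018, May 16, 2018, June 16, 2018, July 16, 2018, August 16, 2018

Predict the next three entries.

Gaps: 28, 31, 30, 31, 30, 31 days — not constant. Every event is on the 16th of the month.
Pattern: the 16th of each month.
September 2018: September 16, 2018.
October 2018: October 16, 2018.
Next: November 2018 → November 16, 2018.

September 16, 2018; October 16, 2018; November 16, 2018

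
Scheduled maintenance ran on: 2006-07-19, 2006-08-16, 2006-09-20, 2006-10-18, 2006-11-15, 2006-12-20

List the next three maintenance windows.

All dates are Wednesdays, 28, 35, 28, 28, 35 days apart.
Specifically, the 3rd Wednesday of each month.
3rd Wednesday of January 2007: 2007-01-17.
February 2007 — 3rd Wednesday is 2007-02-21.
March 2007 — 3rd Wednesday is 2007-03-21.

2007-01-17, 2007-02-21, 2007-03-21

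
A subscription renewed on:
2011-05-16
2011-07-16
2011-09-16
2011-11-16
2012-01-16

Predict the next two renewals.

2012-03-16, 2012-05-16

Each date is the 16th; the gaps (61, 62, 61, 61) track the month lengths.
The rule is the 16th of every 2 months.
March 2012: 2012-03-16.
Next: May 2012 → 2012-05-16.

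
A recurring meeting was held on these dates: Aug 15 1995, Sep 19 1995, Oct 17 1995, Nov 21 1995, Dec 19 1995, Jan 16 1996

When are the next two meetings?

Gaps: 35, 28, 35, 28, 28 days — a mix of 28 and 35. Every date is a Tuesday.
Each is the 3rd Tuesday of its month.
3rd Tuesday of February 1996: Feb 20 1996.
3rd Tuesday of March 1996: Mar 19 1996.

Feb 20 1996, Mar 19 1996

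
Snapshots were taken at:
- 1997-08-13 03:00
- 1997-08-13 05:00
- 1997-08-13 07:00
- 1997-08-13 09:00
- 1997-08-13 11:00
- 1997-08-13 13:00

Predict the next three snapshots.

1997-08-13 15:00, 1997-08-13 17:00, 1997-08-13 19:00

The interval is a steady 2 hours (2, 2, 2, 2, 2).
1997-08-13 13:00 + 2 h = 1997-08-13 15:00.
1997-08-13 15:00 + 2 h = 1997-08-13 17:00.
1997-08-13 17:00 + 2 h = 1997-08-13 19:00.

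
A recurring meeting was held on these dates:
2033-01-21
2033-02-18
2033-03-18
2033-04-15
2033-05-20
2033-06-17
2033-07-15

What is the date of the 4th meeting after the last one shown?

2033-11-18

All dates are Fridays, 28, 28, 28, 35, 28, 28 days apart.
Specifically, the 3rd Friday of each month.
3rd Friday of August 2033: 2033-08-19.
3rd Friday of September 2033: 2033-09-16.
October 2033 — 3rd Friday is 2033-10-21.
3rd Friday of November 2033: 2033-11-18.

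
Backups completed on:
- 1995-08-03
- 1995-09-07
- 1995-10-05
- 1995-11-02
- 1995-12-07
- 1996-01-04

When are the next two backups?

1996-02-01, 1996-03-07

All dates are Thursdays, 35, 28, 28, 35, 28 days apart.
Specifically, the 1st Thursday of each month.
February 1996 — 1st Thursday is 1996-02-01.
1st Thursday of March 1996: 1996-03-07.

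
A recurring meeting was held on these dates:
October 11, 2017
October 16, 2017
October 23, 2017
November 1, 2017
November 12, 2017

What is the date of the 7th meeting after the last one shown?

Gaps: 5, 7, 9, 11 days — each gap is 2 larger than the previous one.
Next gap: 13 days. November 12, 2017 + 13 days = November 25, 2017.
Next gap: 15 days. November 25, 2017 + 15 days = December 10, 2017.
Next gap: 17 days. December 10, 2017 + 17 days = December 27, 2017.
Next gap: 19 days. December 27, 2017 + 19 days = January 15, 2018.
Next gap: 21 days. January 15, 2018 + 21 days = February 5, 2018.
Next gap: 23 days. February 5, 2018 + 23 days = February 28, 2018.
Next gap: 25 days. February 28, 2018 + 25 days = March 25, 2018.

March 25, 2018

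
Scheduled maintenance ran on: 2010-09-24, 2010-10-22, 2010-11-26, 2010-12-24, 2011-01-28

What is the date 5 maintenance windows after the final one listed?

2011-06-24

These are Fridays at 28- or 35-day spacing (28, 35, 28, 35).
The pattern: 4th Friday of the month.
4th Friday of February 2011: 2011-02-25.
4th Friday of March 2011: 2011-03-25.
April 2011 — 4th Friday is 2011-04-22.
4th Friday of May 2011: 2011-05-27.
June 2011 — 4th Friday is 2011-06-24.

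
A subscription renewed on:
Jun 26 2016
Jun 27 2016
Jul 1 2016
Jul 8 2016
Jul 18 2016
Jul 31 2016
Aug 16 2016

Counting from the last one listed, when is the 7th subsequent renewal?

The spacing grows by 3 each time: 1, 4, 7, 10, 13, 16 days.
Next gap: 19 days. Aug 16 2016 + 19 days = Sep 4 2016.
Next gap: 22 days. Sep 4 2016 + 22 days = Sep 26 2016.
Next gap: 25 days. Sep 26 2016 + 25 days = Oct 21 2016.
Next gap: 28 days. Oct 21 2016 + 28 days = Nov 18 2016.
Next gap: 31 days. Nov 18 2016 + 31 days = Dec 19 2016.
Next gap: 34 days. Dec 19 2016 + 34 days = Jan 22 2017.
Next gap: 37 days. Jan 22 2017 + 37 days = Feb 28 2017.

Feb 28 2017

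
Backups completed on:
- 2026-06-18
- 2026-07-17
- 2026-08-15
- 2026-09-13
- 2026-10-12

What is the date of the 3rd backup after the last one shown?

Every event comes 29 days after the last (29, 29, 29, 29).
2026-10-12 + 29 days = 2026-11-10.
2026-11-10 + 29 days = 2026-12-09.
2026-12-09 + 29 days = 2027-01-07.

2027-01-07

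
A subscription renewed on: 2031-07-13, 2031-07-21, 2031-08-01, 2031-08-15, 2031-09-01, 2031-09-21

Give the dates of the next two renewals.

2031-10-14, 2031-11-09

Gaps: 8, 11, 14, 17, 20 days — each gap is 3 larger than the previous one.
Next gap: 23 days. 2031-09-21 + 23 days = 2031-10-14.
Next gap: 26 days. 2031-10-14 + 26 days = 2031-11-09.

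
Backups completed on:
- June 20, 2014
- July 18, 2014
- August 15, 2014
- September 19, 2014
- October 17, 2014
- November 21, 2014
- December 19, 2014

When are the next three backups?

January 16, 2015; February 20, 2015; March 20, 2015

All dates are Fridays, 28, 28, 35, 28, 35, 28 days apart.
Specifically, the 3rd Friday of each month.
January 2015 — 3rd Friday is January 16, 2015.
February 2015 — 3rd Friday is February 20, 2015.
March 2015 — 3rd Friday is March 20, 2015.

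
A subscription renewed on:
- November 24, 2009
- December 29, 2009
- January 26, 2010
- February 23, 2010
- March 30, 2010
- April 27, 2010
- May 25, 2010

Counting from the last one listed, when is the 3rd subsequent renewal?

All Tuesdays; the gaps (35, 28, 28, 35, 28, 28) vary with month length.
This is the last Tuesday of each month.
June 2010 ends with Tuesday June 29, 2010.
Last Tuesday of July 2010: July 27, 2010.
August 2010 ends with Tuesday August 31, 2010.

August 31, 2010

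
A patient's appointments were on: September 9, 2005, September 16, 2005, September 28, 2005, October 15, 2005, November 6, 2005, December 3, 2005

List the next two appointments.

Gaps: 7, 12, 17, 22, 27 days — each gap is 5 larger than the previous one.
Next gap: 32 days. December 3, 2005 + 32 days = January 4, 2006.
Next gap: 37 days. January 4, 2006 + 37 days = February 10, 2006.

January 4, 2006; February 10, 2006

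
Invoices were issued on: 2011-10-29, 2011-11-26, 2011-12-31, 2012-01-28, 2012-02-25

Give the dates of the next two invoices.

These are Saturdays with 28, 35, 28, 28-day gaps.
Each is the final Saturday of its month — 2011-10-29 is past the 28th, so '4th Saturday' doesn't fit.
March 2012 ends with Saturday 2012-03-31.
Last Saturday of April 2012: 2012-04-28.

2012-03-31, 2012-04-28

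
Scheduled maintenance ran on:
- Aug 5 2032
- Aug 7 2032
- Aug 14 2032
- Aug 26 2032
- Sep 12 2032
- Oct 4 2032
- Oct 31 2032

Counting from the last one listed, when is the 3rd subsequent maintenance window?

The spacing grows by 5 each time: 2, 7, 12, 17, 22, 27 days.
Next gap: 32 days. Oct 31 2032 + 32 days = Dec 2 2032.
Next gap: 37 days. Dec 2 2032 + 37 days = Jan 8 2033.
Next gap: 42 days. Jan 8 2033 + 42 days = Feb 19 2033.

Feb 19 2033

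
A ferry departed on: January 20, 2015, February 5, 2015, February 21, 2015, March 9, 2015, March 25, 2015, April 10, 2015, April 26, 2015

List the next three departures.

May 12, 2015; May 28, 2015; June 13, 2015

The spacing is 16, 16, 16, 16, 16, 16 days — always 16 days.
April 26, 2015 + 16 days = May 12, 2015.
May 12, 2015 + 16 days = May 28, 2015.
May 28, 2015 + 16 days = June 13, 2015.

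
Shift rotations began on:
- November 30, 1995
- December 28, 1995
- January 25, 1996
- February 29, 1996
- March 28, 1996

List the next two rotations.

April 25, 1996; May 30, 1996

Every date is a Thursday; gaps 28, 28, 35, 28 days.
Each is the last Thursday of its month (at least one falls on the 29th or later, ruling out '4th Thursday').
Last Thursday of April 1996: April 25, 1996.
May 1996 ends with Thursday May 30, 1996.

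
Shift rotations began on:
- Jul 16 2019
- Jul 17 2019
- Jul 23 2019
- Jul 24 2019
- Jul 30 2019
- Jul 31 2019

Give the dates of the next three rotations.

Aug 6 2019, Aug 7 2019, Aug 13 2019

Gaps: 1, 6, 1, 6, 1 days — not constant, but cyclic with period 2.
The events fall on every Tuesday and Wednesday.
The following Tuesday is Aug 6 2019.
The following Wednesday is Aug 7 2019.
The following Tuesday is Aug 13 2019.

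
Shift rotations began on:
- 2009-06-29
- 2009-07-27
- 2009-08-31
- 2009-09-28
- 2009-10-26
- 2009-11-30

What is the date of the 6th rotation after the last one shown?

2010-05-31

These are Mondays with 28, 35, 28, 28, 35-day gaps.
Each is the final Monday of its month — 2009-06-29 is past the 28th, so '4th Monday' doesn't fit.
Last Monday of December 2009: 2009-12-28.
January 2010 ends with Monday 2010-01-25.
February 2010 ends with Monday 2010-02-22.
March 2010 ends with Monday 2010-03-29.
April 2010 ends with Monday 2010-04-26.
May 2010 ends with Monday 2010-05-31.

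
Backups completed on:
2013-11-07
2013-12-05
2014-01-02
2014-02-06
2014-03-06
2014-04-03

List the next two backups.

2014-05-01, 2014-06-05

All dates are Thursdays, 28, 28, 35, 28, 28 days apart.
Specifically, the 1st Thursday of each month.
May 2014 — 1st Thursday is 2014-05-01.
June 2014 — 1st Thursday is 2014-06-05.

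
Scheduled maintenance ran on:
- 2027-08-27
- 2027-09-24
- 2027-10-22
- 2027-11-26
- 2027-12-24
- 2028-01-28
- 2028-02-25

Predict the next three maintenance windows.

2028-03-24, 2028-04-28, 2028-05-26

Gaps: 28, 28, 35, 28, 35, 28 days — a mix of 28 and 35. Every date is a Friday.
Each is the 4th Friday of its month.
March 2028 — 4th Friday is 2028-03-24.
April 2028 — 4th Friday is 2028-04-28.
May 2028 — 4th Friday is 2028-05-26.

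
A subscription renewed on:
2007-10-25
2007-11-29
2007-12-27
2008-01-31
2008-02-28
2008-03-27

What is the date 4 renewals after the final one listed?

All Thursdays; the gaps (35, 28, 35, 28, 28) vary with month length.
This is the last Thursday of each month.
April 2008 ends with Thursday 2008-04-24.
Last Thursday of May 2008: 2008-05-29.
June 2008 ends with Thursday 2008-06-26.
Last Thursday of July 2008: 2008-07-31.

2008-07-31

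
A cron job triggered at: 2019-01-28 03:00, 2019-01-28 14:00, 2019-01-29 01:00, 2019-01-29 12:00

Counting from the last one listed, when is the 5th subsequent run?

2019-01-31 19:00

Gaps: 11, 11, 11 hours — each event is 11 hours after the previous one.
2019-01-29 12:00 + 11 h = 2019-01-29 23:00.
2019-01-29 23:00 + 11 h = 2019-01-30 10:00.
2019-01-30 10:00 + 11 h = 2019-01-30 21:00.
2019-01-30 21:00 + 11 h = 2019-01-31 08:00.
2019-01-31 08:00 + 11 h = 2019-01-31 19:00.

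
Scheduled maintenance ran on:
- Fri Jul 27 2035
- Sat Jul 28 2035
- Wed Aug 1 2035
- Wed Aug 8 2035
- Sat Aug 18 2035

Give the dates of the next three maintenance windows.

The spacing grows by 3 each time: 1, 4, 7, 10 days.
Next gap: 13 days. Sat Aug 18 2035 + 13 days = Fri Aug 31 2035.
Next gap: 16 days. Fri Aug 31 2035 + 16 days = Sun Sep 16 2035.
Next gap: 19 days. Sun Sep 16 2035 + 19 days = Fri Oct 5 2035.

Fri Aug 31 2035, Sun Sep 16 2035, Fri Oct 5 2035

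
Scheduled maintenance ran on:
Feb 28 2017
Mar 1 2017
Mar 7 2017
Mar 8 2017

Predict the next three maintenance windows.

Gaps: 1, 6, 1 days — not constant, but cyclic with period 2.
The events fall on every Tuesday and Wednesday.
Next Tuesday: Mar 14 2017.
The following Wednesday is Mar 15 2017.
The following Tuesday is Mar 21 2017.

Mar 14 2017, Mar 15 2017, Mar 21 2017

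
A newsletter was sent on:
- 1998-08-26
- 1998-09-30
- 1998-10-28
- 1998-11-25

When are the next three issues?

1998-12-30, 1999-01-27, 1999-02-24

Every date is a Wednesday; gaps 35, 28, 28 days.
Each is the last Wednesday of its month (at least one falls on the 29th or later, ruling out '4th Wednesday').
Last Wednesday of December 1998: 1998-12-30.
Last Wednesday of January 1999: 1999-01-27.
Last Wednesday of February 1999: 1999-02-24.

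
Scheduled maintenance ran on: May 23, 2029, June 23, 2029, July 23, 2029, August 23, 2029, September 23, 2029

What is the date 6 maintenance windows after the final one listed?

The day-of-month is always 23 (31, 30, 31, 31 days between events).
So this recurs on the 23rd of each month.
October 2029: October 23, 2029.
Next: November 2029 → November 23, 2029.
December 2029: December 23, 2029.
Next: January 2030 → January 23, 2030.
Next: February 2030 → February 23, 2030.
March 2030: March 23, 2030.

March 23, 2030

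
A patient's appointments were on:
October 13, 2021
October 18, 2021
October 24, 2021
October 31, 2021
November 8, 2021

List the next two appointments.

November 17, 2021; November 27, 2021

The spacing grows by 1 each time: 5, 6, 7, 8 days.
Next gap: 9 days. November 8, 2021 + 9 days = November 17, 2021.
Next gap: 10 days. November 17, 2021 + 10 days = November 27, 2021.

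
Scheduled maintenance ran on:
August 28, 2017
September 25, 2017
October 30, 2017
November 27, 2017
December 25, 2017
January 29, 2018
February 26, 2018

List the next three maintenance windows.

March 26, 2018; April 30, 2018; May 28, 2018

All Mondays; the gaps (28, 35, 28, 28, 35, 28) vary with month length.
This is the last Monday of each month.
March 2018 ends with Monday March 26, 2018.
Last Monday of April 2018: April 30, 2018.
Last Monday of May 2018: May 28, 2018.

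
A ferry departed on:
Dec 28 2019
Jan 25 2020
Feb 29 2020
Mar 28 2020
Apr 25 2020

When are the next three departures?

Every date is a Saturday; gaps 28, 35, 28, 28 days.
Each is the last Saturday of its month (at least one falls on the 29th or later, ruling out '4th Saturday').
Last Saturday of May 2020: May 30 2020.
June 2020 ends with Saturday Jun 27 2020.
July 2020 ends with Saturday Jul 25 2020.

May 30 2020, Jun 27 2020, Jul 25 2020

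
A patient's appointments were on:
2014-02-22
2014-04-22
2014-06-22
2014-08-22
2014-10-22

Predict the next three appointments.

2014-12-22, 2015-02-22, 2015-04-22

Gaps: 59, 61, 61, 61 days — not constant. Every event is on the 22nd of the month.
Pattern: the 22nd of every 2 months.
December 2014: 2014-12-22.
Next: February 2015 → 2015-02-22.
Next: April 2015 → 2015-04-22.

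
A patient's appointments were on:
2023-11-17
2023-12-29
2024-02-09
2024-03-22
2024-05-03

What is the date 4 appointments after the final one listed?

2024-10-18

Gaps between consecutive events: 42, 42, 42, 42 days — a constant 42-day interval.
2024-05-03 + 42 days = 2024-06-14.
2024-06-14 + 42 days = 2024-07-26.
2024-07-26 + 42 days = 2024-09-06.
2024-09-06 + 42 days = 2024-10-18.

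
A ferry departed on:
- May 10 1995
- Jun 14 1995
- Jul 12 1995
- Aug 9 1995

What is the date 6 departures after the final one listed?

All dates are Wednesdays, 35, 28, 28 days apart.
Specifically, the 2nd Wednesday of each month.
2nd Wednesday of September 1995: Sep 13 1995.
2nd Wednesday of October 1995: Oct 11 1995.
November 1995 — 2nd Wednesday is Nov 8 1995.
2nd Wednesday of December 1995: Dec 13 1995.
January 1996 — 2nd Wednesday is Jan 10 1996.
February 1996 — 2nd Wednesday is Feb 14 1996.

Feb 14 1996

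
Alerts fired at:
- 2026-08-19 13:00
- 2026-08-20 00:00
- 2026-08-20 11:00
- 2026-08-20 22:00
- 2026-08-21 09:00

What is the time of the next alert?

Gaps: 11, 11, 11, 11 hours — each event is 11 hours after the previous one.
2026-08-21 09:00 + 11 h = 2026-08-21 20:00.

2026-08-21 20:00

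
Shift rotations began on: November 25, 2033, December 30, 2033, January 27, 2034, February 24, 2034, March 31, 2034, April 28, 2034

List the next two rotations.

May 26, 2034; June 30, 2034

Every date is a Friday; gaps 35, 28, 28, 35, 28 days.
Each is the last Friday of its month (at least one falls on the 29th or later, ruling out '4th Friday').
May 2034 ends with Friday May 26, 2034.
Last Friday of June 2034: June 30, 2034.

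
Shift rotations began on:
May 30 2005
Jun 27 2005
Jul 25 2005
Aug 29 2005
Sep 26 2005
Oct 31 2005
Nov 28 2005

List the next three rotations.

All Mondays; the gaps (28, 28, 35, 28, 35, 28) vary with month length.
This is the last Monday of each month.
December 2005 ends with Monday Dec 26 2005.
January 2006 ends with Monday Jan 30 2006.
Last Monday of February 2006: Feb 27 2006.

Dec 26 2005, Jan 30 2006, Feb 27 2006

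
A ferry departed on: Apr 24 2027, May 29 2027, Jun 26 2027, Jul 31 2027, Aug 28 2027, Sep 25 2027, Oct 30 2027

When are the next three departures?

Every date is a Saturday; gaps 35, 28, 35, 28, 28, 35 days.
Each is the last Saturday of its month (at least one falls on the 29th or later, ruling out '4th Saturday').
Last Saturday of November 2027: Nov 27 2027.
December 2027 ends with Saturday Dec 25 2027.
January 2028 ends with Saturday Jan 29 2028.

Nov 27 2027, Dec 25 2027, Jan 29 2028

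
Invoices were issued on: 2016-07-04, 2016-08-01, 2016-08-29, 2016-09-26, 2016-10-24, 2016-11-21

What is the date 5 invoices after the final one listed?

The spacing is 28, 28, 28, 28, 28 days — always 28 days.
2016-11-21 + 28 days = 2016-12-19.
2016-12-19 + 28 days = 2017-01-16.
2017-01-16 + 28 days = 2017-02-13.
2017-02-13 + 28 days = 2017-03-13.
2017-03-13 + 28 days = 2017-04-10.

2017-04-10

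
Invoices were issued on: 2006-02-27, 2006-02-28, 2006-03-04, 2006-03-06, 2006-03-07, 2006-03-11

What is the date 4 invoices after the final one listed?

2006-03-20

The gap pattern 1, 4, 2, 1, 4 repeats every 3 events.
These are the Mondays, Tuesdays and Saturdays of each week.
The following Monday is 2006-03-13.
The following Tuesday is 2006-03-14.
The following Saturday is 2006-03-18.
The following Monday is 2006-03-20.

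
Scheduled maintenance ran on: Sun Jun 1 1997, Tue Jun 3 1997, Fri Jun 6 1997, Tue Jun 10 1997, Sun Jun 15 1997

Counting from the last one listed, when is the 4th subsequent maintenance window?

Tue Jul 15 1997

Gaps: 2, 3, 4, 5 days — each gap is 1 larger than the previous one.
Next gap: 6 days. Sun Jun 15 1997 + 6 days = Sat Jun 21 1997.
Next gap: 7 days. Sat Jun 21 1997 + 7 days = Sat Jun 28 1997.
Next gap: 8 days. Sat Jun 28 1997 + 8 days = Sun Jul 6 1997.
Next gap: 9 days. Sun Jul 6 1997 + 9 days = Tue Jul 15 1997.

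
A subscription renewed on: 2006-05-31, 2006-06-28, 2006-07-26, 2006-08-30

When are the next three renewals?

2006-09-27, 2006-10-25, 2006-11-29

Every date is a Wednesday; gaps 28, 28, 35 days.
Each is the last Wednesday of its month (at least one falls on the 29th or later, ruling out '4th Wednesday').
Last Wednesday of September 2006: 2006-09-27.
Last Wednesday of October 2006: 2006-10-25.
Last Wednesday of November 2006: 2006-11-29.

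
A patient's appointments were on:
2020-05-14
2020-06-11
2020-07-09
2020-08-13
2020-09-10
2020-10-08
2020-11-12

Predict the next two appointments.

2020-12-10, 2021-01-14

Gaps: 28, 28, 35, 28, 28, 35 days — a mix of 28 and 35. Every date is a Thursday.
Each is the 2nd Thursday of its month.
December 2020 — 2nd Thursday is 2020-12-10.
January 2021 — 2nd Thursday is 2021-01-14.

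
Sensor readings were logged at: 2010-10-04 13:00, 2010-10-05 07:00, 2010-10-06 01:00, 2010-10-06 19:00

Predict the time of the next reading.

Spacing: 18, 18, 18 h — constant 18 h.
2010-10-06 19:00 + 18 h = 2010-10-07 13:00.

2010-10-07 13:00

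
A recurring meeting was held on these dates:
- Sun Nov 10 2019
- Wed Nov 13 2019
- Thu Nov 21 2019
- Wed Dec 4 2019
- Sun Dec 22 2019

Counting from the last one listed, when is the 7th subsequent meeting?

Gaps: 3, 8, 13, 18 days — each gap is 5 larger than the previous one.
Next gap: 23 days. Sun Dec 22 2019 + 23 days = Tue Jan 14 2020.
Next gap: 28 days. Tue Jan 14 2020 + 28 days = Tue Feb 11 2020.
Next gap: 33 days. Tue Feb 11 2020 + 33 days = Sun Mar 15 2020.
Next gap: 38 days. Sun Mar 15 2020 + 38 days = Wed Apr 22 2020.
Next gap: 43 days. Wed Apr 22 2020 + 43 days = Thu Jun 4 2020.
Next gap: 48 days. Thu Jun 4 2020 + 48 days = Wed Jul 22 2020.
Next gap: 53 days. Wed Jul 22 2020 + 53 days = Sun Sep 13 2020.

Sun Sep 13 2020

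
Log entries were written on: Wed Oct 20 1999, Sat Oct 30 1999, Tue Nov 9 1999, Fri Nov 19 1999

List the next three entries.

Mon Nov 29 1999, Thu Dec 9 1999, Sun Dec 19 1999

Every event comes 10 days after the last (10, 10, 10).
Fri Nov 19 1999 + 10 days = Mon Nov 29 1999.
Mon Nov 29 1999 + 10 days = Thu Dec 9 1999.
Thu Dec 9 1999 + 10 days = Sun Dec 19 1999.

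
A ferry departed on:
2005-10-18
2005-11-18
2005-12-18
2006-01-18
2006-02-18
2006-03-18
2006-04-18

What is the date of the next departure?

2006-05-18

Each date is the 18th; the gaps (31, 30, 31, 31, 28, 31) track the month lengths.
The rule is the 18th of each month.
Next: May 2006 → 2006-05-18.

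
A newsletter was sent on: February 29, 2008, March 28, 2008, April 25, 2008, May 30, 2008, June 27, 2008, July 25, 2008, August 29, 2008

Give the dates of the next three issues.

These are Fridays with 28, 28, 35, 28, 28, 35-day gaps.
Each is the final Friday of its month — February 29, 2008 is past the 28th, so '4th Friday' doesn't fit.
September 2008 ends with Friday September 26, 2008.
Last Friday of October 2008: October 31, 2008.
November 2008 ends with Friday November 28, 2008.

September 26, 2008; October 31, 2008; November 28, 2008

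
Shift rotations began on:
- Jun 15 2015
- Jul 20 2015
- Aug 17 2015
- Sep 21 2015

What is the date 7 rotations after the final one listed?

Apr 18 2016

All dates are Mondays, 35, 28, 35 days apart.
Specifically, the 3rd Monday of each month.
October 2015 — 3rd Monday is Oct 19 2015.
3rd Monday of November 2015: Nov 16 2015.
3rd Monday of December 2015: Dec 21 2015.
January 2016 — 3rd Monday is Jan 18 2016.
3rd Monday of February 2016: Feb 15 2016.
3rd Monday of March 2016: Mar 21 2016.
3rd Monday of April 2016: Apr 18 2016.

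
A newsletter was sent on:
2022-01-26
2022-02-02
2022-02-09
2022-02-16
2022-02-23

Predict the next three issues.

Gaps between consecutive events: 7, 7, 7, 7 days — a constant 7-day interval.
2022-02-23 + 7 days = 2022-03-02.
2022-03-02 + 7 days = 2022-03-09.
2022-03-09 + 7 days = 2022-03-16.

2022-03-02, 2022-03-09, 2022-03-16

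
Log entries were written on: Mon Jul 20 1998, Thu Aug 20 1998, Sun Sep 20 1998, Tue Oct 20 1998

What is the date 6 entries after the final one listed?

Gaps: 31, 31, 30 days — not constant. Every event is on the 20th of the month.
Pattern: the 20th of each month.
November 1998: Fri Nov 20 1998.
December 1998: Sun Dec 20 1998.
Next: January 1999 → Wed Jan 20 1999.
February 1999: Sat Feb 20 1999.
March 1999: Sat Mar 20 1999.
April 1999: Tue Apr 20 1999.

Tue Apr 20 1999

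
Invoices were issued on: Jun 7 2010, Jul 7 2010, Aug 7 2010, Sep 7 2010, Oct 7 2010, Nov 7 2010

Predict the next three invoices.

Dec 7 2010, Jan 7 2011, Feb 7 2011

Each date is the 7th; the gaps (30, 31, 31, 30, 31) track the month lengths.
The rule is the 7th of each month.
Next: December 2010 → Dec 7 2010.
January 2011: Jan 7 2011.
February 2011: Feb 7 2011.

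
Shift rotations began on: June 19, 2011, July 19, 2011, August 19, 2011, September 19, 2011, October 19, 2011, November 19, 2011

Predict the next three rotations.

December 19, 2011; January 19, 2012; February 19, 2012

Each date is the 19th; the gaps (30, 31, 31, 30, 31) track the month lengths.
The rule is the 19th of each month.
December 2011: December 19, 2011.
Next: January 2012 → January 19, 2012.
February 2012: February 19, 2012.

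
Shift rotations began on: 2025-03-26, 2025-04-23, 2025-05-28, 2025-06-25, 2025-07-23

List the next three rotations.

2025-08-27, 2025-09-24, 2025-10-22

These are Wednesdays at 28- or 35-day spacing (28, 35, 28, 28).
The pattern: 4th Wednesday of the month.
August 2025 — 4th Wednesday is 2025-08-27.
4th Wednesday of September 2025: 2025-09-24.
October 2025 — 4th Wednesday is 2025-10-22.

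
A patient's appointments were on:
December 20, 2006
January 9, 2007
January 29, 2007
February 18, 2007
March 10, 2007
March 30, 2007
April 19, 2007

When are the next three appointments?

May 9, 2007; May 29, 2007; June 18, 2007

The spacing is 20, 20, 20, 20, 20, 20 days — always 20 days.
April 19, 2007 + 20 days = May 9, 2007.
May 9, 2007 + 20 days = May 29, 2007.
May 29, 2007 + 20 days = June 18, 2007.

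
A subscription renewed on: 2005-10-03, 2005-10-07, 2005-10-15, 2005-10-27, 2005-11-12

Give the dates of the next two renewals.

2005-12-02, 2005-12-26

Intervals are 4, 8, 12, 16 days — an arithmetic progression with common difference 4.
Next gap: 20 days. 2005-11-12 + 20 days = 2005-12-02.
Next gap: 24 days. 2005-12-02 + 24 days = 2005-12-26.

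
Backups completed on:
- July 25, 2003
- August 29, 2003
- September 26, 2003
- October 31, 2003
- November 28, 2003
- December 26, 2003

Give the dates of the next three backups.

January 30, 2004; February 27, 2004; March 26, 2004

All Fridays; the gaps (35, 28, 35, 28, 28) vary with month length.
This is the last Friday of each month.
January 2004 ends with Friday January 30, 2004.
February 2004 ends with Friday February 27, 2004.
Last Friday of March 2004: March 26, 2004.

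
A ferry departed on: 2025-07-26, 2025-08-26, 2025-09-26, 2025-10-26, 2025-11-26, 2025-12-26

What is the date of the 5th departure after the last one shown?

Gaps: 31, 31, 30, 31, 30 days — not constant. Every event is on the 26th of the month.
Pattern: the 26th of each month.
January 2026: 2026-01-26.
Next: February 2026 → 2026-02-26.
Next: March 2026 → 2026-03-26.
Next: April 2026 → 2026-04-26.
May 2026: 2026-05-26.

2026-05-26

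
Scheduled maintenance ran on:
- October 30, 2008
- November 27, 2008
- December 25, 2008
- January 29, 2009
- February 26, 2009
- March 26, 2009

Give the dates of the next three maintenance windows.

All Thursdays; the gaps (28, 28, 35, 28, 28) vary with month length.
This is the last Thursday of each month.
April 2009 ends with Thursday April 30, 2009.
May 2009 ends with Thursday May 28, 2009.
June 2009 ends with Thursday June 25, 2009.

April 30, 2009; May 28, 2009; June 25, 2009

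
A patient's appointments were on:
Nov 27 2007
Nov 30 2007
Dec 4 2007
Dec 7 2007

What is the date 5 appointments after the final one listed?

The gap pattern 3, 4, 3 repeats every 2 events.
These are the Tuesdays and Fridays of each week.
The following Tuesday is Dec 11 2007.
The following Friday is Dec 14 2007.
Next Tuesday: Dec 18 2007.
The following Friday is Dec 21 2007.
Next Tuesday: Dec 25 2007.

Dec 25 2007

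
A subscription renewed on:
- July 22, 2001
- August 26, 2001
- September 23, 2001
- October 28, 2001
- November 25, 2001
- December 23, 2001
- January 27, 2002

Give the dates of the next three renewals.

All dates are Sundays, 35, 28, 35, 28, 28, 35 days apart.
Specifically, the 4th Sunday of each month.
February 2002 — 4th Sunday is February 24, 2002.
4th Sunday of March 2002: March 24, 2002.
4th Sunday of April 2002: April 28, 2002.

February 24, 2002; March 24, 2002; April 28, 2002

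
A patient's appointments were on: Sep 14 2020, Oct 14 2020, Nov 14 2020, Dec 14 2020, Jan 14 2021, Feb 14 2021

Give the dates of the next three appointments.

The day-of-month is always 14 (30, 31, 30, 31, 31 days between events).
So this recurs on the 14th of each month.
March 2021: Mar 14 2021.
April 2021: Apr 14 2021.
May 2021: May 14 2021.

Mar 14 2021, Apr 14 2021, May 14 2021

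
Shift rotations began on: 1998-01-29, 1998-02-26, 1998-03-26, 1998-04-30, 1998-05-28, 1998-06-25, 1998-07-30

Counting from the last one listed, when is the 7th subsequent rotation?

Every date is a Thursday; gaps 28, 28, 35, 28, 28, 35 days.
Each is the last Thursday of its month (at least one falls on the 29th or later, ruling out '4th Thursday').
Last Thursday of August 1998: 1998-08-27.
September 1998 ends with Thursday 1998-09-24.
Last Thursday of October 1998: 1998-10-29.
Last Thursday of November 1998: 1998-11-26.
Last Thursday of December 1998: 1998-12-31.
January 1999 ends with Thursday 1999-01-28.
Last Thursday of February 1999: 1999-02-25.

1999-02-25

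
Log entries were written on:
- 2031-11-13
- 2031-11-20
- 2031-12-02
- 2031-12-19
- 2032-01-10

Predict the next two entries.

2032-02-06, 2032-03-09

The spacing grows by 5 each time: 7, 12, 17, 22 days.
Next gap: 27 days. 2032-01-10 + 27 days = 2032-02-06.
Next gap: 32 days. 2032-02-06 + 32 days = 2032-03-09.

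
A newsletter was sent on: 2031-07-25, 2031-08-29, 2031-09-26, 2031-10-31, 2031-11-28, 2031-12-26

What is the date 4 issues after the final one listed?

2032-04-30

These are Fridays with 35, 28, 35, 28, 28-day gaps.
Each is the final Friday of its month — 2031-08-29 is past the 28th, so '4th Friday' doesn't fit.
January 2032 ends with Friday 2032-01-30.
February 2032 ends with Friday 2032-02-27.
Last Friday of March 2032: 2032-03-26.
Last Friday of April 2032: 2032-04-30.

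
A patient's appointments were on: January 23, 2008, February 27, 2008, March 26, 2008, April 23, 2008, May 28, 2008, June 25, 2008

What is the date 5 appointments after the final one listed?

November 26, 2008

These are Wednesdays at 28- or 35-day spacing (35, 28, 28, 35, 28).
The pattern: 4th Wednesday of the month.
July 2008 — 4th Wednesday is July 23, 2008.
4th Wednesday of August 2008: August 27, 2008.
September 2008 — 4th Wednesday is September 24, 2008.
4th Wednesday of October 2008: October 22, 2008.
4th Wednesday of November 2008: November 26, 2008.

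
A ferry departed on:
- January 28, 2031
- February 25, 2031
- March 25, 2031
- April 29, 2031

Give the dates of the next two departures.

These are Tuesdays with 28, 28, 35-day gaps.
Each is the final Tuesday of its month — April 29, 2031 is past the 28th, so '4th Tuesday' doesn't fit.
May 2031 ends with Tuesday May 27, 2031.
June 2031 ends with Tuesday June 24, 2031.

May 27, 2031; June 24, 2031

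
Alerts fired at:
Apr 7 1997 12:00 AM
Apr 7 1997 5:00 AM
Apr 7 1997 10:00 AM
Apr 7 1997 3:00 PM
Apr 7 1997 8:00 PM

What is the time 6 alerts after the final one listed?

Apr 9 1997 2:00 AM

The interval is a steady 5 hours (5, 5, 5, 5).
Apr 7 1997 8:00 PM + 5 h = Apr 8 1997 1:00 AM.
Apr 8 1997 1:00 AM + 5 h = Apr 8 1997 6:00 AM.
Apr 8 1997 6:00 AM + 5 h = Apr 8 1997 11:00 AM.
Apr 8 1997 11:00 AM + 5 h = Apr 8 1997 4:00 PM.
Apr 8 1997 4:00 PM + 5 h = Apr 8 1997 9:00 PM.
Apr 8 1997 9:00 PM + 5 h = Apr 9 1997 2:00 AM.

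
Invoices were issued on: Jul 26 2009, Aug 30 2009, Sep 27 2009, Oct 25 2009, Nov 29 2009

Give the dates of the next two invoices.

Dec 27 2009, Jan 31 2010

These are Sundays with 35, 28, 28, 35-day gaps.
Each is the final Sunday of its month — Aug 30 2009 is past the 28th, so '4th Sunday' doesn't fit.
December 2009 ends with Sunday Dec 27 2009.
Last Sunday of January 2010: Jan 31 2010.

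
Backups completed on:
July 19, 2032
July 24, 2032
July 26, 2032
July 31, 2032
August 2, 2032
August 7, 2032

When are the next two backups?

Gaps: 5, 2, 5, 2, 5 days — not constant, but cyclic with period 2.
The events fall on every Monday and Saturday.
The following Monday is August 9, 2032.
The following Saturday is August 14, 2032.

August 9, 2032; August 14, 2032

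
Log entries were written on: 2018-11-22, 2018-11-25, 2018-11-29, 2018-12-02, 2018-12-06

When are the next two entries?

2018-12-09, 2018-12-13

Gaps: 3, 4, 3, 4 days — not constant, but cyclic with period 2.
The events fall on every Thursday and Sunday.
Next Sunday: 2018-12-09.
The following Thursday is 2018-12-13.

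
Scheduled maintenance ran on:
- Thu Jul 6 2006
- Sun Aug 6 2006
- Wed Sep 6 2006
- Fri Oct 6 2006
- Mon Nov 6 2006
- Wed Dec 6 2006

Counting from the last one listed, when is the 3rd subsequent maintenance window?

Tue Mar 6 2007

Gaps: 31, 31, 30, 31, 30 days — not constant. Every event is on the 6th of the month.
Pattern: the 6th of each month.
January 2007: Sat Jan 6 2007.
February 2007: Tue Feb 6 2007.
March 2007: Tue Mar 6 2007.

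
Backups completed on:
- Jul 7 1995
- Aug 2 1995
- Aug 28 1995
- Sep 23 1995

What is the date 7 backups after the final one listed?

The spacing is 26, 26, 26 days — always 26 days.
Sep 23 1995 + 26 days = Oct 19 1995.
Oct 19 1995 + 26 days = Nov 14 1995.
Nov 14 1995 + 26 days = Dec 10 1995.
Dec 10 1995 + 26 days = Jan 5 1996.
Jan 5 1996 + 26 days = Jan 31 1996.
Jan 31 1996 + 26 days = Feb 26 1996.
Feb 26 1996 + 26 days = Mar 23 1996.

Mar 23 1996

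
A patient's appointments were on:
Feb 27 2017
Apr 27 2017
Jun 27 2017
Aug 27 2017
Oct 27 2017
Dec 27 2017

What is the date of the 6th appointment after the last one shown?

Dec 27 2018

Each date is the 27th; the gaps (59, 61, 61, 61, 61) track the month lengths.
The rule is the 27th of every 2 months.
Next: February 2018 → Feb 27 2018.
Next: April 2018 → Apr 27 2018.
Next: June 2018 → Jun 27 2018.
Next: August 2018 → Aug 27 2018.
Next: October 2018 → Oct 27 2018.
Next: December 2018 → Dec 27 2018.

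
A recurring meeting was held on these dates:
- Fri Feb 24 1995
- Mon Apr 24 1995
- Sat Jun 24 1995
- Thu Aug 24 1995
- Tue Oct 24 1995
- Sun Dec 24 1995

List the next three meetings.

Sat Feb 24 1996, Wed Apr 24 1996, Mon Jun 24 1996

Gaps: 59, 61, 61, 61, 61 days — not constant. Every event is on the 24th of the month.
Pattern: the 24th of every 2 months.
February 1996: Sat Feb 24 1996.
Next: April 1996 → Wed Apr 24 1996.
June 1996: Mon Jun 24 1996.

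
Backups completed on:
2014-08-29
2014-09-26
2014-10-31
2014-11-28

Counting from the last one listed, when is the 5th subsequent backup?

2015-04-24

These are Fridays with 28, 35, 28-day gaps.
Each is the final Friday of its month — 2014-08-29 is past the 28th, so '4th Friday' doesn't fit.
December 2014 ends with Friday 2014-12-26.
January 2015 ends with Friday 2015-01-30.
Last Friday of February 2015: 2015-02-27.
March 2015 ends with Friday 2015-03-27.
April 2015 ends with Friday 2015-04-24.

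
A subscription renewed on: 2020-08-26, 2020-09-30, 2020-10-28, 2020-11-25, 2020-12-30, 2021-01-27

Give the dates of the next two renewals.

Every date is a Wednesday; gaps 35, 28, 28, 35, 28 days.
Each is the last Wednesday of its month (at least one falls on the 29th or later, ruling out '4th Wednesday').
Last Wednesday of February 2021: 2021-02-24.
Last Wednesday of March 2021: 2021-03-31.

2021-02-24, 2021-03-31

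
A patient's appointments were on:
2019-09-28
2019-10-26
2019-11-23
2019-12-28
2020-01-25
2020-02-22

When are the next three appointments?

2020-03-28, 2020-04-25, 2020-05-23

These are Saturdays at 28- or 35-day spacing (28, 28, 35, 28, 28).
The pattern: 4th Saturday of the month.
March 2020 — 4th Saturday is 2020-03-28.
April 2020 — 4th Saturday is 2020-04-25.
4th Saturday of May 2020: 2020-05-23.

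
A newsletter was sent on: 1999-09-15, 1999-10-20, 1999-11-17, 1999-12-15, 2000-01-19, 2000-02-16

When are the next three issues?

2000-03-15, 2000-04-19, 2000-05-17

Gaps: 35, 28, 28, 35, 28 days — a mix of 28 and 35. Every date is a Wednesday.
Each is the 3rd Wednesday of its month.
March 2000 — 3rd Wednesday is 2000-03-15.
3rd Wednesday of April 2000: 2000-04-19.
May 2000 — 3rd Wednesday is 2000-05-17.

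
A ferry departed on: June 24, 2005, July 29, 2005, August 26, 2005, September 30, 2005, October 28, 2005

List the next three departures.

November 25, 2005; December 30, 2005; January 27, 2006

All Fridays; the gaps (35, 28, 35, 28) vary with month length.
This is the last Friday of each month.
Last Friday of November 2005: November 25, 2005.
Last Friday of December 2005: December 30, 2005.
Last Friday of January 2006: January 27, 2006.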